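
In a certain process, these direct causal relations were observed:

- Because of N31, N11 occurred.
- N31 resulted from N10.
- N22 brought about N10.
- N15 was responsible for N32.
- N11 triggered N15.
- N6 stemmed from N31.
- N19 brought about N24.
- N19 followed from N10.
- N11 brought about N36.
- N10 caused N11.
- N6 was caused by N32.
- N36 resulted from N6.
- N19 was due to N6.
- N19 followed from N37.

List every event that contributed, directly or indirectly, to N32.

N10, N11, N15, N22, N31

Immediate cause of N32: N15.
Further upstream: N22, N10, N31, N11.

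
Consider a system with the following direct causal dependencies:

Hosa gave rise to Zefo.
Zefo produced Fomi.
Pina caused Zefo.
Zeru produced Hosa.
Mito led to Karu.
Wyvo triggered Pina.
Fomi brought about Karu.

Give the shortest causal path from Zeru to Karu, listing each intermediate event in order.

Zeru → Hosa
Hosa → Zefo
Zefo → Fomi
Fomi → Karu
Length: 4 steps.

Zeru → Hosa → Zefo → Fomi → Karu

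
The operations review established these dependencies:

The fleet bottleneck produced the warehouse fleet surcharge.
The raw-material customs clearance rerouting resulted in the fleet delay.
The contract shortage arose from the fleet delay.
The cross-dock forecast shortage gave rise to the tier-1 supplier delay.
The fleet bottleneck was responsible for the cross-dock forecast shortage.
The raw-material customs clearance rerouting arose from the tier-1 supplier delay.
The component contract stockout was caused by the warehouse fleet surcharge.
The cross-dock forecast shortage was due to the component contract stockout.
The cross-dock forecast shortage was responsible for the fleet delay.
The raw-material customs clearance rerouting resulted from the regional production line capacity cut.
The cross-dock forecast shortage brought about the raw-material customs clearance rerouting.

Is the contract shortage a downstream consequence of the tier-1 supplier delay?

Yes

There is a causal chain: the tier-1 supplier delay → the raw-material customs clearance rerouting → the fleet delay → the contract shortage.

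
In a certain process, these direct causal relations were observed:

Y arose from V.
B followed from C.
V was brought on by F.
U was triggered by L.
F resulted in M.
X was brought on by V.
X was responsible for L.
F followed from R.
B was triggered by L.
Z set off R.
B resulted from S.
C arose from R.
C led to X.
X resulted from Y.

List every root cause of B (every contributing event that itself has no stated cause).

Tracing upstream from B: B ← C ← R ← Z.
A separate upstream branch: B ← S.
Each of those chain origins has no stated cause.

S, Z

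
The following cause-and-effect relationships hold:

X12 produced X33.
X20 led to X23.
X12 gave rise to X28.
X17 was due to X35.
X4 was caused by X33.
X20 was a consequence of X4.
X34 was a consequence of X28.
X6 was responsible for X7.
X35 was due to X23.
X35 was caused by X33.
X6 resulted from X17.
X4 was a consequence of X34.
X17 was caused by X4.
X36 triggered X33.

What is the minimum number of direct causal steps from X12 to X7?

Shortest chain: X12 → X33 → X4 → X17 → X6 → X7.

5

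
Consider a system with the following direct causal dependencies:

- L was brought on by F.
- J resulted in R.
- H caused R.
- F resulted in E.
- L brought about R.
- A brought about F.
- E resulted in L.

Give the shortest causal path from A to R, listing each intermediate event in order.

A → F
F → L
L → R
Length: 3 steps.

A → F → L → R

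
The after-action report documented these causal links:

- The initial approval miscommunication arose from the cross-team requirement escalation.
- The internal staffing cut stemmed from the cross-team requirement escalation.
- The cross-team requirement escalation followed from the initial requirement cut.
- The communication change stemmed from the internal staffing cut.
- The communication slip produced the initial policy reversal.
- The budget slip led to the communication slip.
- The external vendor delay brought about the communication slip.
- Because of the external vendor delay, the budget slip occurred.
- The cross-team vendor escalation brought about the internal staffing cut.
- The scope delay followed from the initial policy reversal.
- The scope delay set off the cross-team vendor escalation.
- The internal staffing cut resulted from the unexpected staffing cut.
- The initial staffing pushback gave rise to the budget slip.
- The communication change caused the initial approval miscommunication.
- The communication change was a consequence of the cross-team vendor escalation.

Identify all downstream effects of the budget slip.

Direct effects: the communication slip.
2 steps out: the initial policy reversal.
3 steps out: the scope delay.
4 steps out: the cross-team vendor escalation.
5 steps out: the internal staffing cut, the communication change.
6 steps out: the initial approval miscommunication.
Not reachable from it: the external vendor delay, the initial staffing pushback, the unexpected staffing cut, the initial requirement cut, the cross-team requirement escalation.

the communication change, the communication slip, the cross-team vendor escalation, the initial approval miscommunication, the initial policy reversal, the internal staffing cut, the scope delay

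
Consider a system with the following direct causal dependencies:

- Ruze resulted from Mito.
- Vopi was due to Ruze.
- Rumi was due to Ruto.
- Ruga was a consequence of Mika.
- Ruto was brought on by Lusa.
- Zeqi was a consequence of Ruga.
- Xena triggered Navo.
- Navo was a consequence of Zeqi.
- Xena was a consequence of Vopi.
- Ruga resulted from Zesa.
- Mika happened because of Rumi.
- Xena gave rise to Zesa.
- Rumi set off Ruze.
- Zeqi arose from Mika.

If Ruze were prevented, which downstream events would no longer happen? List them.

Downstream of Ruze: Vopi, Xena, Zesa, Ruga, Zeqi, Navo.
Of those, still caused via another path: Ruga, Zeqi, Navo.
The remainder have no surviving cause.

Vopi, Xena, Zesa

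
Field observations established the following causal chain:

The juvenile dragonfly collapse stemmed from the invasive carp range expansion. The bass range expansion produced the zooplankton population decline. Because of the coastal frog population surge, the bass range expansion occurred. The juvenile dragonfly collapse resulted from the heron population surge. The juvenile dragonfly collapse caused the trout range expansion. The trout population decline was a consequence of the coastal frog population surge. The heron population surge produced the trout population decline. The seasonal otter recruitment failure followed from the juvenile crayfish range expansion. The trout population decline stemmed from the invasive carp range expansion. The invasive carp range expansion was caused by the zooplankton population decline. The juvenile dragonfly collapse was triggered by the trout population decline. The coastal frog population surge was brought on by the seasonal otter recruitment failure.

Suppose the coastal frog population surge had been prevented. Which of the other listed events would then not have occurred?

Downstream of the coastal frog population surge: the bass range expansion, the zooplankton population decline, the invasive carp range expansion, the trout population decline, the juvenile dragonfly collapse, the trout range expansion.
Of those, still caused via another path: the trout population decline, the juvenile dragonfly collapse, the trout range expansion.
The remainder have no surviving cause.

the bass range expansion, the invasive carp range expansion, the zooplankton population decline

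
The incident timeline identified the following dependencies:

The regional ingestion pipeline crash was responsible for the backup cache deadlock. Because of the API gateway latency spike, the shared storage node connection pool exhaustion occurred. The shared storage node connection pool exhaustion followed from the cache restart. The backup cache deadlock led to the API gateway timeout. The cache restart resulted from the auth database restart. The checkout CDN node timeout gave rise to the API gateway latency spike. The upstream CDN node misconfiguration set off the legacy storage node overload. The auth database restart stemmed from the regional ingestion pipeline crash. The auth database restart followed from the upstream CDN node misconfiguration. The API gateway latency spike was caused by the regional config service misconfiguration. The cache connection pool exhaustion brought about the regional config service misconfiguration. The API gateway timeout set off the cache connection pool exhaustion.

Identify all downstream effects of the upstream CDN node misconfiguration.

the auth database restart, the cache restart, the legacy storage node overload, the shared storage node connection pool exhaustion

Direct effects: the legacy storage node overload, the auth database restart.
2 steps out: the cache restart.
3 steps out: the shared storage node connection pool exhaustion.
Not reachable from it: the regional ingestion pipeline crash, the backup cache deadlock, the API gateway timeout, the cache connection pool exhaustion, the regional config service misconfiguration, the checkout CDN node timeout, the API gateway latency spike.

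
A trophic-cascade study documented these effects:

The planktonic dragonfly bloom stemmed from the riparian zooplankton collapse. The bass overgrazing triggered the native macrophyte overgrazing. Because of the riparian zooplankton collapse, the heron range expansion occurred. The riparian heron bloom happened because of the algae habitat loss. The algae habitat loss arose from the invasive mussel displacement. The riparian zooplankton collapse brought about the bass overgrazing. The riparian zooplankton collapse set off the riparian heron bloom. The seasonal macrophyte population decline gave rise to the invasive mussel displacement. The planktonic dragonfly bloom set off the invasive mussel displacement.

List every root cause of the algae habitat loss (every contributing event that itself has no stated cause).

the riparian zooplankton collapse, the seasonal macrophyte population decline

Tracing upstream from the algae habitat loss: the algae habitat loss ← the invasive mussel displacement ← the planktonic dragonfly bloom ← the riparian zooplankton collapse.
A separate upstream branch: the algae habitat loss ← the invasive mussel displacement ← the seasonal macrophyte population decline.
Each of those chain origins has no stated cause.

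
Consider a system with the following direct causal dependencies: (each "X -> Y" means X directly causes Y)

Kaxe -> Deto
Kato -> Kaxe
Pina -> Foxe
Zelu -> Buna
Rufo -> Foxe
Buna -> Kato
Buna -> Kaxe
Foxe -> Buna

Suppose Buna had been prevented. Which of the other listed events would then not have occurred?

Deto, Kato, Kaxe

Downstream of Buna: Kato, Kaxe, Deto.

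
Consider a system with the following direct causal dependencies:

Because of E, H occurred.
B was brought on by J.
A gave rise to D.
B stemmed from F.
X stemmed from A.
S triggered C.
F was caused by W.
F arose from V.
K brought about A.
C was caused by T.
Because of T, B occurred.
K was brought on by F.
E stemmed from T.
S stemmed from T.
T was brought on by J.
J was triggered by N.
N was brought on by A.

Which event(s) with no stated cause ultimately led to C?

Tracing upstream from C: C ← T ← J ← N ← A ← K ← F ← V.
A separate upstream branch: C ← T ← J ← N ← A ← K ← F ← W.
Each of those chain origins has no stated cause.

V, W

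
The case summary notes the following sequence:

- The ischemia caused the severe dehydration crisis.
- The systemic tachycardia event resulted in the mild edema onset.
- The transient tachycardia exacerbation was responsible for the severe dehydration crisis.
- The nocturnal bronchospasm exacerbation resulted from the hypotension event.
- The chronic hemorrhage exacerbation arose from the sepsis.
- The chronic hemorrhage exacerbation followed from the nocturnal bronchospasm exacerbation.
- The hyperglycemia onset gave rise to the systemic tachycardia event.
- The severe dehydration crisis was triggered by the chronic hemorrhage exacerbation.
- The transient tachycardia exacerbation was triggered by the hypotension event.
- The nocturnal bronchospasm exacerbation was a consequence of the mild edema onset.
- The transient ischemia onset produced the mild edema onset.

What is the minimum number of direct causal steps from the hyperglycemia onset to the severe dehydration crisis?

5

Shortest chain: the hyperglycemia onset → the systemic tachycardia event → the mild edema onset → the nocturnal bronchospasm exacerbation → the chronic hemorrhage exacerbation → the severe dehydration crisis.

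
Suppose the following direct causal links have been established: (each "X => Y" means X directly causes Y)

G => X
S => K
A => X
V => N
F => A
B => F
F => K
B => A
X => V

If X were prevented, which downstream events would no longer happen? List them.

N, V

Downstream of X: V, N.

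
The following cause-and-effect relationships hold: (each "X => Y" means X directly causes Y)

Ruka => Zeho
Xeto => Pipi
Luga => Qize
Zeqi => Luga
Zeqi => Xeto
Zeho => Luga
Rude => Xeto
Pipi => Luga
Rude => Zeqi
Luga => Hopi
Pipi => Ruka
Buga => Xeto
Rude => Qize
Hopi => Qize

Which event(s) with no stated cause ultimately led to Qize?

Tracing upstream from Qize: Qize ← Luga ← Pipi ← Xeto ← Buga.
A separate upstream branch: Qize ← Rude.
Each of those chain origins has no stated cause.

Buga, Rude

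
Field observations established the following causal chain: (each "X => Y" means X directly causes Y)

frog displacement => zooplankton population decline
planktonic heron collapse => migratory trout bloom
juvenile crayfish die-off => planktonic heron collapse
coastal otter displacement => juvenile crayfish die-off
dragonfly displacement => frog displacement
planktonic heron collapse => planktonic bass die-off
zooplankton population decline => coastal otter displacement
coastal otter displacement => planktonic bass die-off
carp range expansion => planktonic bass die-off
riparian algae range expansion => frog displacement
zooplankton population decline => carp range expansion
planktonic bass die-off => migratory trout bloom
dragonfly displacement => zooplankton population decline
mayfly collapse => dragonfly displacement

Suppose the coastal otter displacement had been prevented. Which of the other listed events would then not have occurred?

the juvenile crayfish die-off, the planktonic heron collapse

Downstream of the coastal otter displacement: the juvenile crayfish die-off, the planktonic heron collapse, the planktonic bass die-off, the migratory trout bloom.
Of those, still caused via another path: the planktonic bass die-off, the migratory trout bloom.
The remainder have no surviving cause.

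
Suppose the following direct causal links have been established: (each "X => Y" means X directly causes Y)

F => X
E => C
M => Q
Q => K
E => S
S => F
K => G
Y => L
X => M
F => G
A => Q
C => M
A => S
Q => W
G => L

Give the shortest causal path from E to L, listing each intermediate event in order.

E → S → F → G → L

E → S
S → F
F → G
G → L
Length: 4 steps.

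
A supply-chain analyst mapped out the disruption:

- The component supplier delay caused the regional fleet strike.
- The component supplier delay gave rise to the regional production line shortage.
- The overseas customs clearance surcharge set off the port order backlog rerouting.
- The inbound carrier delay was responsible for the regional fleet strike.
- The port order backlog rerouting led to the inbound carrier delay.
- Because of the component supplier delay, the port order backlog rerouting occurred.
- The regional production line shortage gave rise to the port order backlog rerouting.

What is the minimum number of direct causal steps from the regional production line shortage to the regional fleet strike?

Shortest chain: the regional production line shortage → the port order backlog rerouting → the inbound carrier delay → the regional fleet strike.

3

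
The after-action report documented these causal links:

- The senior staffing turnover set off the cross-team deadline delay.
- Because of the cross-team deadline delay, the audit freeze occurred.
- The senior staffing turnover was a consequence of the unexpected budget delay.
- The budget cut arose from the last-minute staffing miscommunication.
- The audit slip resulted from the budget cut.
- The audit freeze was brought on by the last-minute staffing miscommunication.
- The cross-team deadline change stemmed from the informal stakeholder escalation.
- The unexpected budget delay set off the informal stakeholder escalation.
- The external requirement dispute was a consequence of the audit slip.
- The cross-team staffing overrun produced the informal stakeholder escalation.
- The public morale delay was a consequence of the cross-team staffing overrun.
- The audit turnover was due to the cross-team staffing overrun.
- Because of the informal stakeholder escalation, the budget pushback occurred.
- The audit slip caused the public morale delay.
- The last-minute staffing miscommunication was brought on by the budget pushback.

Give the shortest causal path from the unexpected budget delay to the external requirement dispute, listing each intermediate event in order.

the unexpected budget delay → the informal stakeholder escalation
the informal stakeholder escalation → the budget pushback
the budget pushback → the last-minute staffing miscommunication
the last-minute staffing miscommunication → the budget cut
the budget cut → the audit slip
the audit slip → the external requirement dispute
Length: 6 steps.

the unexpected budget delay → the informal stakeholder escalation → the budget pushback → the last-minute staffing miscommunication → the budget cut → the audit slip → the external requirement dispute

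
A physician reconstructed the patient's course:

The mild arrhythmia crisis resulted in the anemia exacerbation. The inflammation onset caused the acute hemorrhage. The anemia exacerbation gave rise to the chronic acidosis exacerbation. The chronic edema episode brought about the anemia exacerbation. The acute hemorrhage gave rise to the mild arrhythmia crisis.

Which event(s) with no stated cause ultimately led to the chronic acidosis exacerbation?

Tracing upstream from the chronic acidosis exacerbation: the chronic acidosis exacerbation ← the anemia exacerbation ← the mild arrhythmia crisis ← the acute hemorrhage ← the inflammation onset.
A separate upstream branch: the chronic acidosis exacerbation ← the anemia exacerbation ← the chronic edema episode.
Each of those chain origins has no stated cause.

the chronic edema episode, the inflammation onset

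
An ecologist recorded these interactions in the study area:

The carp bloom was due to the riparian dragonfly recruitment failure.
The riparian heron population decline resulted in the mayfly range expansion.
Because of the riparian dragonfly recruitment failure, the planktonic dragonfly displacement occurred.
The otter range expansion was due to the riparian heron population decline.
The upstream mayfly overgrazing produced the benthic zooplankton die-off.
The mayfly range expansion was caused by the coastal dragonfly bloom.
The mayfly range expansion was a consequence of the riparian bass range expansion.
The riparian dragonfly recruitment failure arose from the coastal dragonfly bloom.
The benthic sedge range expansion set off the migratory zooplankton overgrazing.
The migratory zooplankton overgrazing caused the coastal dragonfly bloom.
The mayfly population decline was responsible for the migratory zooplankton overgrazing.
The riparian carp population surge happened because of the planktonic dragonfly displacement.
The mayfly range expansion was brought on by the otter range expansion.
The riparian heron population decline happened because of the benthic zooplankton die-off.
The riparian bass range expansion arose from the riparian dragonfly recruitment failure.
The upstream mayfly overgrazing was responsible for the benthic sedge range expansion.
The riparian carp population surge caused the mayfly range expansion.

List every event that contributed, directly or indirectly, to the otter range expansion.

the benthic zooplankton die-off, the riparian heron population decline, the upstream mayfly overgrazing

Immediate cause of the otter range expansion: the riparian heron population decline.
Further upstream: the upstream mayfly overgrazing, the benthic zooplankton die-off.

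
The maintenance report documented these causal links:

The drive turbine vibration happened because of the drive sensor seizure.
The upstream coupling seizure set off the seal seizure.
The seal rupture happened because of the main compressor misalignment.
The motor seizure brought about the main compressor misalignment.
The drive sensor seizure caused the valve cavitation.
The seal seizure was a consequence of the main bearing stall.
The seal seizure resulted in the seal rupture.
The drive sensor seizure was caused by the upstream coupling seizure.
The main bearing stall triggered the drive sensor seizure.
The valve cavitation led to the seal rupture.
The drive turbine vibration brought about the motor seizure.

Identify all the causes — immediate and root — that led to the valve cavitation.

the drive sensor seizure, the main bearing stall, the upstream coupling seizure

Immediate cause of the valve cavitation: the drive sensor seizure.
Further upstream: the upstream coupling seizure, the main bearing stall.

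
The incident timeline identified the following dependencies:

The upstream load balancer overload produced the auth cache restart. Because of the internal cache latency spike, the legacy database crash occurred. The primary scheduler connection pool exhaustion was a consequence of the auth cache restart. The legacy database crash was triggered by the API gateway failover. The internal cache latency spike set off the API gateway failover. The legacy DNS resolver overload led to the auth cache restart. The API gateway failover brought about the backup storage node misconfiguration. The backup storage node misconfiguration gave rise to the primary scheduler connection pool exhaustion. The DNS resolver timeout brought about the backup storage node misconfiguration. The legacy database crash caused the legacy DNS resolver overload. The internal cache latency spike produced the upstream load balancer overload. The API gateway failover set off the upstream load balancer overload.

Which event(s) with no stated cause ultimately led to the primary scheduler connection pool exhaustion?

Tracing upstream from the primary scheduler connection pool exhaustion: the primary scheduler connection pool exhaustion ← the auth cache restart ← the upstream load balancer overload ← the internal cache latency spike.
A separate upstream branch: the primary scheduler connection pool exhaustion ← the backup storage node misconfiguration ← the DNS resolver timeout.
Each of those chain origins has no stated cause.

the DNS resolver timeout, the internal cache latency spike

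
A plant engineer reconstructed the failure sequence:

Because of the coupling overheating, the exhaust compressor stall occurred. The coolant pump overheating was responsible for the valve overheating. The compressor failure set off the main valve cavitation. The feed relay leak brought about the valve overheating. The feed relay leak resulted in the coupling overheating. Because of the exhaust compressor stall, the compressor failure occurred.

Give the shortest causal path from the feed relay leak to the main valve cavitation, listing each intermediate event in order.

the feed relay leak → the coupling overheating
the coupling overheating → the exhaust compressor stall
the exhaust compressor stall → the compressor failure
the compressor failure → the main valve cavitation
Length: 4 steps.

the feed relay leak → the coupling overheating → the exhaust compressor stall → the compressor failure → the main valve cavitation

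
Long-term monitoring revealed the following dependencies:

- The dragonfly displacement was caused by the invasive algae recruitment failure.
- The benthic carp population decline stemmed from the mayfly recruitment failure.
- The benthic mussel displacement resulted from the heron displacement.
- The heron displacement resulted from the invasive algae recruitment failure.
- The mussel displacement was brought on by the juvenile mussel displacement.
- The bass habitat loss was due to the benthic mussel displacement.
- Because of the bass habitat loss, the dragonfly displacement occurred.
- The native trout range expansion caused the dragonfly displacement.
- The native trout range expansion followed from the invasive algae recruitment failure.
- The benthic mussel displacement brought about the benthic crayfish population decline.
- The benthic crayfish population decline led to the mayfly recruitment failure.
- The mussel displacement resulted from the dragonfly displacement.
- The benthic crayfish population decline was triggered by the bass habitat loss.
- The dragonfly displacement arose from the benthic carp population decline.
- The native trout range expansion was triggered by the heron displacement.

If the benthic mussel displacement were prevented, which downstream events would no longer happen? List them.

Downstream of the benthic mussel displacement: the bass habitat loss, the benthic crayfish population decline, the mayfly recruitment failure, the benthic carp population decline, the dragonfly displacement, the mussel displacement.
Of those, still caused via another path: the dragonfly displacement, the mussel displacement.
The remainder have no surviving cause.

the bass habitat loss, the benthic carp population decline, the benthic crayfish population decline, the mayfly recruitment failure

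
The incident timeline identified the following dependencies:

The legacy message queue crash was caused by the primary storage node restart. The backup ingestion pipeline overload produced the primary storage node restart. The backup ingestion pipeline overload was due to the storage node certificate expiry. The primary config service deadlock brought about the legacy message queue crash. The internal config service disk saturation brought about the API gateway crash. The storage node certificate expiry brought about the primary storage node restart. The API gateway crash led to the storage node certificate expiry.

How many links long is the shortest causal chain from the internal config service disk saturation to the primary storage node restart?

3

Shortest chain: the internal config service disk saturation → the API gateway crash → the storage node certificate expiry → the primary storage node restart.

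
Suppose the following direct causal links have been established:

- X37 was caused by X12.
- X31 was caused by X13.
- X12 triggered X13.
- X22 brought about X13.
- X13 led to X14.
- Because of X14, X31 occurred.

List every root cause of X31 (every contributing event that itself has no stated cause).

X12, X22

Tracing upstream from X31: X31 ← X13 ← X12.
A separate upstream branch: X31 ← X13 ← X22.
Each of those chain origins has no stated cause.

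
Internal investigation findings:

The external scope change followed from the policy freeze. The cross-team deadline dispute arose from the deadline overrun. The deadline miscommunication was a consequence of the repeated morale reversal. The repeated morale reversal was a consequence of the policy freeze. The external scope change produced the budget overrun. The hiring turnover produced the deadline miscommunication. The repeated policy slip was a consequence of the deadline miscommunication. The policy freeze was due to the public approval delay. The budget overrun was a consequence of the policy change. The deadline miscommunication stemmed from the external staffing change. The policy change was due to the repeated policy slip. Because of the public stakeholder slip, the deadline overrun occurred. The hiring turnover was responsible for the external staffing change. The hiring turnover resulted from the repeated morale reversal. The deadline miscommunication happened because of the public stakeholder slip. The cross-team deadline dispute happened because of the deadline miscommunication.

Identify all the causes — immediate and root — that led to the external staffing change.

Immediate cause of the external staffing change: the hiring turnover.
Further upstream: the public approval delay, the policy freeze, the repeated morale reversal.

the hiring turnover, the policy freeze, the public approval delay, the repeated morale reversal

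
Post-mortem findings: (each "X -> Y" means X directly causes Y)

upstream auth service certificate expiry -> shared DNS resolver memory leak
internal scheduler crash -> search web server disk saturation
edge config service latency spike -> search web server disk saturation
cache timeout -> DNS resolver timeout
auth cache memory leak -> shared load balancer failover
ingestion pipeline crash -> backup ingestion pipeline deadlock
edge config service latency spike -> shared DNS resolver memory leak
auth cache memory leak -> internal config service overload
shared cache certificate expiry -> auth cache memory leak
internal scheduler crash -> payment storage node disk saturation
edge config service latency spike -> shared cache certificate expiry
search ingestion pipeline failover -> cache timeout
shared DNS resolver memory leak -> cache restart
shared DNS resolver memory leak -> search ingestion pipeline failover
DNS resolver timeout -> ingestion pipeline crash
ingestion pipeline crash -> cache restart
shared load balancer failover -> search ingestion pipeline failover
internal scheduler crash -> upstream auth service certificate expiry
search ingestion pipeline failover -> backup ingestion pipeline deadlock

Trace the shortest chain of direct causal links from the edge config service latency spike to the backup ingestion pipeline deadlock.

the edge config service latency spike → the shared DNS resolver memory leak → the search ingestion pipeline failover → the backup ingestion pipeline deadlock

the edge config service latency spike → the shared DNS resolver memory leak
the shared DNS resolver memory leak → the search ingestion pipeline failover
the search ingestion pipeline failover → the backup ingestion pipeline deadlock
Length: 3 steps.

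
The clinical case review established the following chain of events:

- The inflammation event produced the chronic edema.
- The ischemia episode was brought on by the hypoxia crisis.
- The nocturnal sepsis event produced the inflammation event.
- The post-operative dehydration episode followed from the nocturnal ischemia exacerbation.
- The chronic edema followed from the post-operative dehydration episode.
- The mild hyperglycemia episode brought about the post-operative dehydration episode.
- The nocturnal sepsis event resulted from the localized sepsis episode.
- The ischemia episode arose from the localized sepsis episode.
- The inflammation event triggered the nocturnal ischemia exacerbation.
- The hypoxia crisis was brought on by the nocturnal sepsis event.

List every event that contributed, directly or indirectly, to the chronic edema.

the inflammation event, the localized sepsis episode, the mild hyperglycemia episode, the nocturnal ischemia exacerbation, the nocturnal sepsis event, the post-operative dehydration episode

Immediate causes of the chronic edema: the inflammation event, the post-operative dehydration episode.
Further upstream: the localized sepsis episode, the nocturnal sepsis event, the mild hyperglycemia episode, the nocturnal ischemia exacerbation.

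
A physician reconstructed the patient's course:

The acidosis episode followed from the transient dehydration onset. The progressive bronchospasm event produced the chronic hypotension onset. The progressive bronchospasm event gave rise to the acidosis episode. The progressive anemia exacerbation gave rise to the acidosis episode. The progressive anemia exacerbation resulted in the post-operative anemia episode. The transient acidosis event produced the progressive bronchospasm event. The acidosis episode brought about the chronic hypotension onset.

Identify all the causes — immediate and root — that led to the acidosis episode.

the progressive anemia exacerbation, the progressive bronchospasm event, the transient acidosis event, the transient dehydration onset

Immediate causes of the acidosis episode: the transient dehydration onset, the progressive bronchospasm event, the progressive anemia exacerbation.
Further upstream: the transient acidosis event.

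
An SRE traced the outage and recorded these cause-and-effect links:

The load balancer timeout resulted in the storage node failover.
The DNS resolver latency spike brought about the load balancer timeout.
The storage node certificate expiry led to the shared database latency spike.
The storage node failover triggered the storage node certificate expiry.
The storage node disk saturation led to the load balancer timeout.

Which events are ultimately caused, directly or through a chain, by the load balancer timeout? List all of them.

Direct effects: the storage node failover.
2 steps out: the storage node certificate expiry.
3 steps out: the shared database latency spike.
Not reachable from it: the DNS resolver latency spike, the storage node disk saturation.

the shared database latency spike, the storage node certificate expiry, the storage node failover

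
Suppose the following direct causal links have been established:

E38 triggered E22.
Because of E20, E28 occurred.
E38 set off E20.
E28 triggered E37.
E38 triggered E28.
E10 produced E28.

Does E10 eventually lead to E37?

There is a causal chain: E10 → E28 → E37.

Yes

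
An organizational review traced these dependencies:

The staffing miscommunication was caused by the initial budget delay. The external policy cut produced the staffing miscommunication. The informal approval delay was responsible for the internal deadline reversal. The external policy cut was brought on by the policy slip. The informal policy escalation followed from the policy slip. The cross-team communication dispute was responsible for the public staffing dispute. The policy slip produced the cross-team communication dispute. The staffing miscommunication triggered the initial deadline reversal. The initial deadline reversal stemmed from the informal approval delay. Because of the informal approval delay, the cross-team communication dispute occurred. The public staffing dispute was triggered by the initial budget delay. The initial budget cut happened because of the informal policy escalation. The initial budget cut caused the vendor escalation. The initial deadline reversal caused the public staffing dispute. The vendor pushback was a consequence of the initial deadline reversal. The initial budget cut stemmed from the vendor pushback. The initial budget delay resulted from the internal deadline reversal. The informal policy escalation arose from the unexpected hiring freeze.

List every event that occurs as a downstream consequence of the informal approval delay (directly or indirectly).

the cross-team communication dispute, the initial budget cut, the initial budget delay, the initial deadline reversal, the internal deadline reversal, the public staffing dispute, the staffing miscommunication, the vendor escalation, the vendor pushback

Direct effects: the internal deadline reversal, the cross-team communication dispute, the initial deadline reversal.
2 steps out: the initial budget delay, the public staffing dispute, the vendor pushback.
3 steps out: the staffing miscommunication, the initial budget cut.
4 steps out: the vendor escalation.
Not reachable from it: the policy slip, the unexpected hiring freeze, the external policy cut, the informal policy escalation.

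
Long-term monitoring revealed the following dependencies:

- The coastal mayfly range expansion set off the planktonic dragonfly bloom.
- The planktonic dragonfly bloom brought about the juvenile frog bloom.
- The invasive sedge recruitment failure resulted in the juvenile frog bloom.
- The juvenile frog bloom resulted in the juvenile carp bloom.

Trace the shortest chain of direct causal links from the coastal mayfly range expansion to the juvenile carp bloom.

the coastal mayfly range expansion → the planktonic dragonfly bloom
the planktonic dragonfly bloom → the juvenile frog bloom
the juvenile frog bloom → the juvenile carp bloom
Length: 3 steps.

the coastal mayfly range expansion → the planktonic dragonfly bloom → the juvenile frog bloom → the juvenile carp bloom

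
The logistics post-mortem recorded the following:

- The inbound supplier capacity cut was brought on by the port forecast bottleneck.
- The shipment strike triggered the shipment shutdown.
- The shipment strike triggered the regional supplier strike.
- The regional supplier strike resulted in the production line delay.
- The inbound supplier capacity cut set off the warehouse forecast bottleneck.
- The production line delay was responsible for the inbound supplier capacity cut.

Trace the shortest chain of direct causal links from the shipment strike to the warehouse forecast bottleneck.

the shipment strike → the regional supplier strike
the regional supplier strike → the production line delay
the production line delay → the inbound supplier capacity cut
the inbound supplier capacity cut → the warehouse forecast bottleneck
Length: 4 steps.

the shipment strike → the regional supplier strike → the production line delay → the inbound supplier capacity cut → the warehouse forecast bottleneck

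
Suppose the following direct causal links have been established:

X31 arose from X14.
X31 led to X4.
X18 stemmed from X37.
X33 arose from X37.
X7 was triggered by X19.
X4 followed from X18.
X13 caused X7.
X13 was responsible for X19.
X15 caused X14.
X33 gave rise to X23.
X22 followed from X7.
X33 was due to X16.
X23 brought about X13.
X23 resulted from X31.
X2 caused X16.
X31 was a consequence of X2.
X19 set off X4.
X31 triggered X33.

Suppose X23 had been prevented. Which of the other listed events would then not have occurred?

X13, X19, X22, X7

Downstream of X23: X13, X19, X7, X22, X4.
Of those, still caused via another path: X4.
The remainder have no surviving cause.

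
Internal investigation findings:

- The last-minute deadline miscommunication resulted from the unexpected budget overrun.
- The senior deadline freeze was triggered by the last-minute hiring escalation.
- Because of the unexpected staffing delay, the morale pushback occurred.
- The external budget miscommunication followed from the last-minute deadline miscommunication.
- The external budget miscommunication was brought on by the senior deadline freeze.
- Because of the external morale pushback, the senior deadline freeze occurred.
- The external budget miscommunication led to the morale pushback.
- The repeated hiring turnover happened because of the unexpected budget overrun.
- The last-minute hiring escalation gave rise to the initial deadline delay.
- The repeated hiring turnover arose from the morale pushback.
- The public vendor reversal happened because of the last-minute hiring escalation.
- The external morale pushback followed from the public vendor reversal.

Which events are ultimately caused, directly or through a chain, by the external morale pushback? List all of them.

Direct effects: the senior deadline freeze.
2 steps out: the external budget miscommunication.
3 steps out: the morale pushback.
4 steps out: the repeated hiring turnover.
Not reachable from it: the last-minute hiring escalation, the initial deadline delay, the public vendor reversal, the unexpected staffing delay, the unexpected budget overrun, the last-minute deadline miscommunication.

the external budget miscommunication, the morale pushback, the repeated hiring turnover, the senior deadline freeze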